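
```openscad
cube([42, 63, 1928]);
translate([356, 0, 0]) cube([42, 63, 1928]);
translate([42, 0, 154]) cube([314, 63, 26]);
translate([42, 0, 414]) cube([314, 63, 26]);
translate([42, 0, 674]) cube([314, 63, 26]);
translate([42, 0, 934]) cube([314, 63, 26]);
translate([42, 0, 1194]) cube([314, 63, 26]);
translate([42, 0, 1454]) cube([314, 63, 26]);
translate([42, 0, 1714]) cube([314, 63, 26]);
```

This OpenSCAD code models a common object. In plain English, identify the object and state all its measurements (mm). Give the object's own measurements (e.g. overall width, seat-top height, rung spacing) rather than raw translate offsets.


A straight ladder. Two 42×63 mm vertical rails, 1928 mm tall, stand 398 mm apart (outside-to-outside) with their front faces coplanar on the −y side. 7 rungs, each 63 mm deep and 26 mm tall, span between the inner faces of the rails, front faces flush with the rails. The lowest rung's underside is at z = 154 mm and rungs are spaced 260 mm apart (underside to underside).


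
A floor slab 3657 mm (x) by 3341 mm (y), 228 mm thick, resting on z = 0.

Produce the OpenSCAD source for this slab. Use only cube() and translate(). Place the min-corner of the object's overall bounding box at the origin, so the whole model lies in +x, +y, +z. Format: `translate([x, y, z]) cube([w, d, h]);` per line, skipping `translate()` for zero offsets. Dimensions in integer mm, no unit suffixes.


cube([3657, 3341, 228]);


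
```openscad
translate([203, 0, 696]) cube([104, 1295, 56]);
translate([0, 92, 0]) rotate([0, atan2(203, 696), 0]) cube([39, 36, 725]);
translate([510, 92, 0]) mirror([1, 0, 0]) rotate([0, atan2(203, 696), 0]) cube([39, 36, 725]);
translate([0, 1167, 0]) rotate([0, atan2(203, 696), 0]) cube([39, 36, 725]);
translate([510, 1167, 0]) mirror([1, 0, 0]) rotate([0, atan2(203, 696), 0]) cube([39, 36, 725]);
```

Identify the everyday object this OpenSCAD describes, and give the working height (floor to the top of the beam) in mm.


A sawhorse. The overall height is 752 mm.

A beam across two mirrored pairs of raked legs — a sawhorse. The beam's underside is at z = 696 (matching the legs' vertical rise in atan2(203, 696)) and the beam is 56 mm tall, so its top is at 696 + 56 = 752 mm. The raked legs top out at the beam's underside, so that is the highest point.


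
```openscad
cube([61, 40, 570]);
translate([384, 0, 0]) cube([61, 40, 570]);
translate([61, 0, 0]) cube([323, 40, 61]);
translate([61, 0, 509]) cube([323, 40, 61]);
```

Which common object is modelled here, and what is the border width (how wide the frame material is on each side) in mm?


A picture frame. The border width is 61 mm.

Four thin pieces enclosing a rectangular opening — a picture frame. The two full-height stiles are 570 mm tall; the top rail sits at z = 509 and is 61 mm tall, so the border above the opening is 570 − 509 = 61 mm, matching the stile x-width.


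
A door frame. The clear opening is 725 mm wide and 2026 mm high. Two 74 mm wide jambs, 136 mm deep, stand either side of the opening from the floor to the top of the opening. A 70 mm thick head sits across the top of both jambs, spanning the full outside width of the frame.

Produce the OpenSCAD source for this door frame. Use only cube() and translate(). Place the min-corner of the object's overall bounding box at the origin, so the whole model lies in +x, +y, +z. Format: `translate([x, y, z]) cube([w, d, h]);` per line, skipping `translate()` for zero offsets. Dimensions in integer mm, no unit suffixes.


cube([74, 136, 2026]);
translate([799, 0, 0]) cube([74, 136, 2026]);
translate([0, 0, 2026]) cube([873, 136, 70]);


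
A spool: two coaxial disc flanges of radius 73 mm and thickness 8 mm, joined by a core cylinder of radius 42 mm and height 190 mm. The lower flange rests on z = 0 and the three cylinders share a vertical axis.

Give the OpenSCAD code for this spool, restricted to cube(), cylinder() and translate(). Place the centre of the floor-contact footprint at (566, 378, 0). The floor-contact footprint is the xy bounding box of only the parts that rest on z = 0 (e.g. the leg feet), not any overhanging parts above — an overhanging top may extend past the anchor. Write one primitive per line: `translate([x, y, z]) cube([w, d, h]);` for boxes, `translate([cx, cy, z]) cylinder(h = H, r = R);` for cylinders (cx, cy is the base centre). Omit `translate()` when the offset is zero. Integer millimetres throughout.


translate([566, 378, 0]) cylinder(h = 8, r = 73);
translate([566, 378, 8]) cylinder(h = 190, r = 42);
translate([566, 378, 198]) cylinder(h = 8, r = 73);


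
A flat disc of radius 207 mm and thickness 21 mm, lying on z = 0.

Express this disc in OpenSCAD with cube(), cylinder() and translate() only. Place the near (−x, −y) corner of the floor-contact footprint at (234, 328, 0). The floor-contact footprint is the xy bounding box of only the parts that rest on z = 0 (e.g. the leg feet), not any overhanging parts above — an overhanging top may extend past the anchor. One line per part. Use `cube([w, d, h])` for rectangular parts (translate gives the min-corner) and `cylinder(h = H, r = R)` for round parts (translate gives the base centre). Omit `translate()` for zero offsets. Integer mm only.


translate([441, 535, 0]) cylinder(h = 21, r = 207);


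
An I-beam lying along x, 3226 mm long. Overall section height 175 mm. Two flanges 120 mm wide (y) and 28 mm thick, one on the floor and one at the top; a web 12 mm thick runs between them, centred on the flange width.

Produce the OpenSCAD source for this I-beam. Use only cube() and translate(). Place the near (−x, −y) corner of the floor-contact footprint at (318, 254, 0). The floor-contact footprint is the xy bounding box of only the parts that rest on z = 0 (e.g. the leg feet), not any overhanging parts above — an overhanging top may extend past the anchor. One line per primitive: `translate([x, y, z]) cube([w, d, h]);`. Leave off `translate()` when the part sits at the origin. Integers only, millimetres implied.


translate([318, 254, 0]) cube([3226, 120, 28]);
translate([318, 308, 28]) cube([3226, 12, 119]);
translate([318, 254, 147]) cube([3226, 120, 28]);


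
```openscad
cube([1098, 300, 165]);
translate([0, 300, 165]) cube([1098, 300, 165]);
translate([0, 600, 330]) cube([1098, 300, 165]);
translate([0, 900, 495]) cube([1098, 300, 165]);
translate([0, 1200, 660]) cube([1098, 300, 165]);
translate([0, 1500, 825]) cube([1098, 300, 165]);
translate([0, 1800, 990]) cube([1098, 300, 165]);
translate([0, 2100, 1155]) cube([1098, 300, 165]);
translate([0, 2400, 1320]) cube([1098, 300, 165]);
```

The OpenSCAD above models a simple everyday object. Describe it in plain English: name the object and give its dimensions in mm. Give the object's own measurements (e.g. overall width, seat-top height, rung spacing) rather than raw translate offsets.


A straight staircase of 9 solid steps. Each step is 1098 mm wide (x), 300 mm deep (y, the going) and 165 mm tall (the rise). The first step rests on the floor; each subsequent step sits one going further in +y and one rise higher in +z, directly behind and above the previous step with no overlap.


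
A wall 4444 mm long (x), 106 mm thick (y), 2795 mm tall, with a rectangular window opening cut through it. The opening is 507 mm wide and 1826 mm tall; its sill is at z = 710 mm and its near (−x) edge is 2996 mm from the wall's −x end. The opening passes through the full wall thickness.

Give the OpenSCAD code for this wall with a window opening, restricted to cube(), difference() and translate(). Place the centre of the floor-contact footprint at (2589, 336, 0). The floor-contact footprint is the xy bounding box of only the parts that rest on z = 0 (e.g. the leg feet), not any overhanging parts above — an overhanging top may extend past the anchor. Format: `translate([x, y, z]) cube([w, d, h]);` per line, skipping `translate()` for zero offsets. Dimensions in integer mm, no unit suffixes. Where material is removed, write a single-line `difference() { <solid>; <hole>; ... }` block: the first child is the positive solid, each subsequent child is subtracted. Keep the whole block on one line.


difference() { translate([367, 283, 0]) cube([4444, 106, 2795]); translate([3363, 283, 710]) cube([507, 106, 1826]); }


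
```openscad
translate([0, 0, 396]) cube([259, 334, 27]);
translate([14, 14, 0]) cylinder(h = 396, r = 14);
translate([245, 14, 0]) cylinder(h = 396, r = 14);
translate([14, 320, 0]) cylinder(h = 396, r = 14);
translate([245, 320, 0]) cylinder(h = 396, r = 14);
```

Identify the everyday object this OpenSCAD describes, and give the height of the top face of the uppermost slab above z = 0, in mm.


A stool. The seat height is 423 mm.

A 259×334×27 slab at z = 396 on four corner cylinders — a stool. The seat top is 396 + 27 = 423 mm.


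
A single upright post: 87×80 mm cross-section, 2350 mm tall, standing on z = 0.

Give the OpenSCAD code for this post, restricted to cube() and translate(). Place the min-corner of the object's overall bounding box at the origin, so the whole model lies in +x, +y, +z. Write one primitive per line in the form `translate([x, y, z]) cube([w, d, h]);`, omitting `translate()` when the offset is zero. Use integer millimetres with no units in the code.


cube([87, 80, 2350]);


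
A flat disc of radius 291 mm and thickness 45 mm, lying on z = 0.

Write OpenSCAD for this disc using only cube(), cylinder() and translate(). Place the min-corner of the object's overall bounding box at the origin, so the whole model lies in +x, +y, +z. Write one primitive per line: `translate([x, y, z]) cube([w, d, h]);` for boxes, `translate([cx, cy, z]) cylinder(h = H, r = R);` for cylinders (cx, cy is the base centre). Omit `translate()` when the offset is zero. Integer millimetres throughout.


translate([291, 291, 0]) cylinder(h = 45, r = 291);


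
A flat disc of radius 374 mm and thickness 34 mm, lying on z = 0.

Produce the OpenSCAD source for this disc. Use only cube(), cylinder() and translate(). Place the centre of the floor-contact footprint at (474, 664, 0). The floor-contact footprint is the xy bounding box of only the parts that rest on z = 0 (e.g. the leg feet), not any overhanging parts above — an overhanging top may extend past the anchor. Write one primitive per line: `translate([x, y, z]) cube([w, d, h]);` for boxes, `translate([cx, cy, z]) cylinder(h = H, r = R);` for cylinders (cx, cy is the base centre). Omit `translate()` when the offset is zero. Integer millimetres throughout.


translate([474, 664, 0]) cylinder(h = 34, r = 374);


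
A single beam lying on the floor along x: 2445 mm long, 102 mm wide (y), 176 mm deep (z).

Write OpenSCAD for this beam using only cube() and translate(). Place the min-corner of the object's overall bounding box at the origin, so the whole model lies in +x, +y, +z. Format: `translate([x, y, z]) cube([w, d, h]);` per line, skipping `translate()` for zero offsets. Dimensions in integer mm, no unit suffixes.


cube([2445, 102, 176]);


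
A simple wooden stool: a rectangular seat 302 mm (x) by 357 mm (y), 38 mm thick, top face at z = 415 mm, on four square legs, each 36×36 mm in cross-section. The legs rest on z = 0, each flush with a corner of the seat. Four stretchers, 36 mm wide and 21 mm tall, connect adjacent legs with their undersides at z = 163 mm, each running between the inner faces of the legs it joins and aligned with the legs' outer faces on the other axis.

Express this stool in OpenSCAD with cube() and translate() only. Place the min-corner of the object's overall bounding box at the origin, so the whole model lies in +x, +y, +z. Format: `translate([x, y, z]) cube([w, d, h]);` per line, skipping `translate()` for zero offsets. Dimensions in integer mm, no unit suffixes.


translate([0, 0, 377]) cube([302, 357, 38]);
cube([36, 36, 377]);
translate([266, 0, 0]) cube([36, 36, 377]);
translate([0, 321, 0]) cube([36, 36, 377]);
translate([266, 321, 0]) cube([36, 36, 377]);
translate([36, 0, 163]) cube([230, 36, 21]);
translate([36, 321, 163]) cube([230, 36, 21]);
translate([0, 36, 163]) cube([36, 285, 21]);
translate([266, 36, 163]) cube([36, 285, 21]);


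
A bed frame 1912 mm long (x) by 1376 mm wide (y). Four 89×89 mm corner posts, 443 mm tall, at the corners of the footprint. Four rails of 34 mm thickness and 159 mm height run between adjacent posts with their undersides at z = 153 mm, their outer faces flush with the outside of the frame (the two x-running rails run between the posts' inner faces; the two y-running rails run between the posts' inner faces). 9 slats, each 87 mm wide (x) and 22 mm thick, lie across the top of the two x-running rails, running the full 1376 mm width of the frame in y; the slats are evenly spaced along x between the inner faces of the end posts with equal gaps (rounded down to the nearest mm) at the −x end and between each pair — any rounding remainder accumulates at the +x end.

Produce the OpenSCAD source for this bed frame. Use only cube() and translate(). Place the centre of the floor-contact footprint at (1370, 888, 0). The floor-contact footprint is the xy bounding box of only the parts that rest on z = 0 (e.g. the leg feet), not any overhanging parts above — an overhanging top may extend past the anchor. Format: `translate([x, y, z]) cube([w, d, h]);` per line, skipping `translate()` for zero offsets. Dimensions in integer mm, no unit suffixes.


translate([414, 200, 0]) cube([89, 89, 443]);
translate([414, 1487, 0]) cube([89, 89, 443]);
translate([2237, 200, 0]) cube([89, 89, 443]);
translate([2237, 1487, 0]) cube([89, 89, 443]);
translate([503, 200, 153]) cube([1734, 34, 159]);
translate([503, 1542, 153]) cube([1734, 34, 159]);
translate([414, 289, 153]) cube([34, 1198, 159]);
translate([2292, 289, 153]) cube([34, 1198, 159]);
translate([598, 200, 312]) cube([87, 1376, 22]);
translate([780, 200, 312]) cube([87, 1376, 22]);
translate([962, 200, 312]) cube([87, 1376, 22]);
translate([1144, 200, 312]) cube([87, 1376, 22]);
translate([1326, 200, 312]) cube([87, 1376, 22]);
translate([1508, 200, 312]) cube([87, 1376, 22]);
translate([1690, 200, 312]) cube([87, 1376, 22]);
translate([1872, 200, 312]) cube([87, 1376, 22]);
translate([2054, 200, 312]) cube([87, 1376, 22]);


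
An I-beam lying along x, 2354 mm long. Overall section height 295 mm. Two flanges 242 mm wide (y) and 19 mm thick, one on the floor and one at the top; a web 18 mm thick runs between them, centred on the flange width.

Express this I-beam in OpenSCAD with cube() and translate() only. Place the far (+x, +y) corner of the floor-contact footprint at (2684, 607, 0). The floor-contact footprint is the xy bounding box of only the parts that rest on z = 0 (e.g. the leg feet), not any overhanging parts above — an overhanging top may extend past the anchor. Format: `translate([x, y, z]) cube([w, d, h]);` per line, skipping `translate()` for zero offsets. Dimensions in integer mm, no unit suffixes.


translate([330, 365, 0]) cube([2354, 242, 19]);
translate([330, 477, 19]) cube([2354, 18, 257]);
translate([330, 365, 276]) cube([2354, 242, 19]);


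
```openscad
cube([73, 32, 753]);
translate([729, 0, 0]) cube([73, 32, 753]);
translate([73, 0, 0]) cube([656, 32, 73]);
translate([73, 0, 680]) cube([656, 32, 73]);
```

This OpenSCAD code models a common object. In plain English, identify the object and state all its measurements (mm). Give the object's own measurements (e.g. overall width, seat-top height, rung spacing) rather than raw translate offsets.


A rectangular picture frame lying in the x–z plane (depth along y). The opening is 656 mm wide (x) by 607 mm tall (z), surrounded by a border 73 mm wide on all four sides. The frame is 32 mm deep and is made of two full-height vertical stiles with two horizontal rails fitted between them.


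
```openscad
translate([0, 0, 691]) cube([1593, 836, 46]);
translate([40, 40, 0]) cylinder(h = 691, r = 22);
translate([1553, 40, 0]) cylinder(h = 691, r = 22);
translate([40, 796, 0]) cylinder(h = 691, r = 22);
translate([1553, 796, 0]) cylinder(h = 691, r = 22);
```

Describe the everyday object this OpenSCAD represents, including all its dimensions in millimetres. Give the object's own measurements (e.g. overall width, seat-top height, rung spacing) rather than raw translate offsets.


A rectangular dining table. The top is 1593×836×46 mm with its upper surface at z = 737 mm. It stands on four round legs of 44 mm diameter, each leg's bounding box inset 18 mm from the nearest pair of top edges, running from the floor to the underside of the top.


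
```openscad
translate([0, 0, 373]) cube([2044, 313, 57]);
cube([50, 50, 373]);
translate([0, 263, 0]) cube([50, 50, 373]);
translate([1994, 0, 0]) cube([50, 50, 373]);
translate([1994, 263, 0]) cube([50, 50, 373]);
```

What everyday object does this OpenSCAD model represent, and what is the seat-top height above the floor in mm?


A bench. The seat-top height is 430 mm.

A long slab on four corner posts — a bench. The slab sits at z = 373 with thickness 57, so the top is 373 + 57 = 430 mm.


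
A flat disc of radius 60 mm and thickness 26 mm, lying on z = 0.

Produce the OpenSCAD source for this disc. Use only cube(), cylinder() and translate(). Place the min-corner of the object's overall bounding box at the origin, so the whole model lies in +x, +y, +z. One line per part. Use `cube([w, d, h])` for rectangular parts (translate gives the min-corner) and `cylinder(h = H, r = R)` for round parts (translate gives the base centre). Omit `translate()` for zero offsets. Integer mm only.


translate([60, 60, 0]) cylinder(h = 26, r = 60);


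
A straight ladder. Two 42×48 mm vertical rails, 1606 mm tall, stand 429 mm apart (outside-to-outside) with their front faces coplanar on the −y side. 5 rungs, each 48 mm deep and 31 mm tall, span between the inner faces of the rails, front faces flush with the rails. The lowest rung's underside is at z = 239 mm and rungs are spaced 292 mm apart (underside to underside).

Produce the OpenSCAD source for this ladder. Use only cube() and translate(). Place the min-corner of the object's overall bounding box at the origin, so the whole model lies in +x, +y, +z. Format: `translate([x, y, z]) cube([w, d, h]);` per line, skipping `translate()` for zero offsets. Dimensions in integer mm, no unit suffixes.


cube([42, 48, 1606]);
translate([387, 0, 0]) cube([42, 48, 1606]);
translate([42, 0, 239]) cube([345, 48, 31]);
translate([42, 0, 531]) cube([345, 48, 31]);
translate([42, 0, 823]) cube([345, 48, 31]);
translate([42, 0, 1115]) cube([345, 48, 31]);
translate([42, 0, 1407]) cube([345, 48, 31]);


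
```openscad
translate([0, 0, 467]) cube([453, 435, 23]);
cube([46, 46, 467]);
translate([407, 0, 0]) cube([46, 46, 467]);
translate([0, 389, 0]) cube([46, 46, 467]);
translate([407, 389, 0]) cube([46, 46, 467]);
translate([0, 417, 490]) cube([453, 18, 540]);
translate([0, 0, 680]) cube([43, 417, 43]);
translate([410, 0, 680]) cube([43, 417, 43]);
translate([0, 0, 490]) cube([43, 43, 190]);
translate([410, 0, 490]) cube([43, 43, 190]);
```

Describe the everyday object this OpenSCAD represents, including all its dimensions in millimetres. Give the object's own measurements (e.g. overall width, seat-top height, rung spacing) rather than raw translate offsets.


A chair. The seat is a 453×435×23 mm slab with its top at z = 490 mm, on four 46×46 mm corner legs (flush with the seat edges, standing on z = 0). A flat backrest 18 mm thick, 540 mm tall, spans the full seat width and rises from the seat top along its +y edge, rear face flush with the rear of the seat. Two armrests of 43×43 mm section run along each side from the seat's front edge to the front of the backrest, top faces 233 mm above the seat top and outer faces flush with the seat's x-edges; a 43×43 mm post under the front of each armrest stands on the seat at the front corner.


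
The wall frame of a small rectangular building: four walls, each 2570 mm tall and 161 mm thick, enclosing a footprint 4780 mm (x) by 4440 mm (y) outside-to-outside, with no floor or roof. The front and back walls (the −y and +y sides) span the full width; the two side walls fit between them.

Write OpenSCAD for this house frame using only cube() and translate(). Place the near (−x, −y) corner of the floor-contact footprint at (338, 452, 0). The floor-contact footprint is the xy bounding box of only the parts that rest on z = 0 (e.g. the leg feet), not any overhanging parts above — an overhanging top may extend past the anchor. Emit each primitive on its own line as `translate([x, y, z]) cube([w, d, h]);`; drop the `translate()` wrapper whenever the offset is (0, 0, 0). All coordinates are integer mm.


translate([338, 452, 0]) cube([4780, 161, 2570]);
translate([338, 4731, 0]) cube([4780, 161, 2570]);
translate([338, 613, 0]) cube([161, 4118, 2570]);
translate([4957, 613, 0]) cube([161, 4118, 2570]);


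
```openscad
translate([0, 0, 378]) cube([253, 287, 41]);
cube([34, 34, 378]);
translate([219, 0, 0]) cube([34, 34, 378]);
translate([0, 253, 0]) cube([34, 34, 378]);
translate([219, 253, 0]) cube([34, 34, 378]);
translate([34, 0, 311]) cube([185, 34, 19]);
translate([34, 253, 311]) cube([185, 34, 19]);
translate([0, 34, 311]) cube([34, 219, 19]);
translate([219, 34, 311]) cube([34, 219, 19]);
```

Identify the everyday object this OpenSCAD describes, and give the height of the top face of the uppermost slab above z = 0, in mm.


A stool. The seat height is 419 mm.

A 253×287×41 slab at z = 378 on four corner posts — a stool. The seat top is 378 + 41 = 419 mm.


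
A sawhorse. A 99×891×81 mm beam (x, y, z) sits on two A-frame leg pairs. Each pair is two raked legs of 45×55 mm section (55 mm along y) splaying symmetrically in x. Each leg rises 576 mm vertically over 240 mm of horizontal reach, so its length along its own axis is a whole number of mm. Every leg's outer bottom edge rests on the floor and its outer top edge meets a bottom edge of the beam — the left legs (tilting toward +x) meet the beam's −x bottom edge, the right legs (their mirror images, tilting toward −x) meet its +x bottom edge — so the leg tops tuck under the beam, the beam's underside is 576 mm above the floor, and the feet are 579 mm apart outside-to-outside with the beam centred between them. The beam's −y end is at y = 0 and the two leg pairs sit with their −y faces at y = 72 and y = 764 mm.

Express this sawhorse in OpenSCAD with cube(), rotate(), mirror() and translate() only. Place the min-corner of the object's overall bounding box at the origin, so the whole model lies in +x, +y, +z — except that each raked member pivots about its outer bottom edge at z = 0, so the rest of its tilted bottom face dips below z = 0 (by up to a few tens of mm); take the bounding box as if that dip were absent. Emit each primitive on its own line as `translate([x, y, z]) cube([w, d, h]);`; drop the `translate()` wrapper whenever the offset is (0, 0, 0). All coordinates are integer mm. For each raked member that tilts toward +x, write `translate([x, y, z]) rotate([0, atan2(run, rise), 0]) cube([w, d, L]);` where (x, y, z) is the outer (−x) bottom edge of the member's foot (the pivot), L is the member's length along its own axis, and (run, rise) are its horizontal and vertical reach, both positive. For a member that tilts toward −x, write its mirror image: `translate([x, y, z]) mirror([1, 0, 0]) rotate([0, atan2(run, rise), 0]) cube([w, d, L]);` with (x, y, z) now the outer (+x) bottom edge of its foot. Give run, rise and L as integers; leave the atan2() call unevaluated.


// leg length = √(240² + 576²) = 624
// right-leg outer foot x = 2·240 + 99 = 579
// beam min-corner = (240, 0, 576)
translate([240, 0, 576]) cube([99, 891, 81]);
translate([0, 72, 0]) rotate([0, atan2(240, 576), 0]) cube([45, 55, 624]);
translate([579, 72, 0]) mirror([1, 0, 0]) rotate([0, atan2(240, 576), 0]) cube([45, 55, 624]);
translate([0, 764, 0]) rotate([0, atan2(240, 576), 0]) cube([45, 55, 624]);
translate([579, 764, 0]) mirror([1, 0, 0]) rotate([0, atan2(240, 576), 0]) cube([45, 55, 624]);


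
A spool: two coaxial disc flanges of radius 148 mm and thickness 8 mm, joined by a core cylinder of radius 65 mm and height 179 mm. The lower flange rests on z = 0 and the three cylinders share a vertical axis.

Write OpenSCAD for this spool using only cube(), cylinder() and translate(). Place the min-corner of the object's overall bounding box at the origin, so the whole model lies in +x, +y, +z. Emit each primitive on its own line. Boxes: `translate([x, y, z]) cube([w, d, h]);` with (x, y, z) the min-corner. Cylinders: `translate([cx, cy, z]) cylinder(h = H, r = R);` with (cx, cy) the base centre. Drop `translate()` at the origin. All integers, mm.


translate([148, 148, 0]) cylinder(h = 8, r = 148);
translate([148, 148, 8]) cylinder(h = 179, r = 65);
translate([148, 148, 187]) cylinder(h = 8, r = 148);


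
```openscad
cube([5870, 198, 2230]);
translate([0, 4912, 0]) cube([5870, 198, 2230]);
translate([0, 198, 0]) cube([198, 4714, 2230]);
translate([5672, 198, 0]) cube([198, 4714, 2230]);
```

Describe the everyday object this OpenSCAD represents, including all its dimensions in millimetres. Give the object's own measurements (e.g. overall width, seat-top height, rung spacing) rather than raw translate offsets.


The wall frame of a small rectangular building: four walls, each 2230 mm tall and 198 mm thick, enclosing a footprint 5870 mm (x) by 5110 mm (y) outside-to-outside, with no floor or roof. The front and back walls (the −y and +y sides) span the full width; the two side walls fit between them.


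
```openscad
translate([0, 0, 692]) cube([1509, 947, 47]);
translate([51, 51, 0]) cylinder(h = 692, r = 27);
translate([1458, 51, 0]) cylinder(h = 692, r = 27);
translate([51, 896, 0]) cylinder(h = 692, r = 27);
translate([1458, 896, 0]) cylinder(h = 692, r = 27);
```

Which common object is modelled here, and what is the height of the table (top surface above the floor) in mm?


A table. The table height is 739 mm.

A 1509×947×47 slab sits at z = 692 on four Ø54 mm round legs — a table. The top surface is at 692 + 47 = 739 mm.


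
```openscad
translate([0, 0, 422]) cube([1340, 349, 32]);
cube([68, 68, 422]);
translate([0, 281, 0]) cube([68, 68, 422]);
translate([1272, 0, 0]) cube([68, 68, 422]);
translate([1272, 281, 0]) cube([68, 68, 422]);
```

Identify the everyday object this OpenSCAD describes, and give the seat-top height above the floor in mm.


A bench. The seat-top height is 454 mm.

A long slab on four corner posts — a bench. The slab sits at z = 422 with thickness 32, so the top is 422 + 32 = 454 mm.


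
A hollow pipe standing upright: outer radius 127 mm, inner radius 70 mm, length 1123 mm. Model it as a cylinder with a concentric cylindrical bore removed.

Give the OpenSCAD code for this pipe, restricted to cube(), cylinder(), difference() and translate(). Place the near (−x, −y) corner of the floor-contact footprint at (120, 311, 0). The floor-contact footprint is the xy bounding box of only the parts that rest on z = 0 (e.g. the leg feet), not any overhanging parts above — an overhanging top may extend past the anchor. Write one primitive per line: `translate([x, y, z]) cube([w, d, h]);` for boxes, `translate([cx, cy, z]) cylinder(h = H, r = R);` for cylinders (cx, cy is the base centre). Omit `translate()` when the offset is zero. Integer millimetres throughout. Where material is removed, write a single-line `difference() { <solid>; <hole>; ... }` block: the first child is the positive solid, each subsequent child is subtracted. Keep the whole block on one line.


difference() { translate([247, 438, 0]) cylinder(h = 1123, r = 127); translate([247, 438, 0]) cylinder(h = 1123, r = 70); }


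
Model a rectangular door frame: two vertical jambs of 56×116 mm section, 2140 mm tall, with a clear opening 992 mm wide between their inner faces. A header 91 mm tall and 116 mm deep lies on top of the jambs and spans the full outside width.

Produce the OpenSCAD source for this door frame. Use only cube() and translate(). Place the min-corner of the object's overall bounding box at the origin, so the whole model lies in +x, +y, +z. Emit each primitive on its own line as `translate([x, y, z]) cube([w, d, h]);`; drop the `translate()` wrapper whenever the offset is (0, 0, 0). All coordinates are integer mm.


cube([56, 116, 2140]);
translate([1048, 0, 0]) cube([56, 116, 2140]);
translate([0, 0, 2140]) cube([1104, 116, 91]);


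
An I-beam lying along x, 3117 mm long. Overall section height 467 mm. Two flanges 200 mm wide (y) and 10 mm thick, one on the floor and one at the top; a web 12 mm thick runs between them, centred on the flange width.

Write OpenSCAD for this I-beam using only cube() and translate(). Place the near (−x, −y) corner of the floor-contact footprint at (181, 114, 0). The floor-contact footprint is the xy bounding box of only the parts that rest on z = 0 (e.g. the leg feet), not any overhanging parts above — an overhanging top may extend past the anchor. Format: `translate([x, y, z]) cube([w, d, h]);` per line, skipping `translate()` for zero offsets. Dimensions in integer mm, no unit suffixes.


translate([181, 114, 0]) cube([3117, 200, 10]);
translate([181, 208, 10]) cube([3117, 12, 447]);
translate([181, 114, 457]) cube([3117, 200, 10]);


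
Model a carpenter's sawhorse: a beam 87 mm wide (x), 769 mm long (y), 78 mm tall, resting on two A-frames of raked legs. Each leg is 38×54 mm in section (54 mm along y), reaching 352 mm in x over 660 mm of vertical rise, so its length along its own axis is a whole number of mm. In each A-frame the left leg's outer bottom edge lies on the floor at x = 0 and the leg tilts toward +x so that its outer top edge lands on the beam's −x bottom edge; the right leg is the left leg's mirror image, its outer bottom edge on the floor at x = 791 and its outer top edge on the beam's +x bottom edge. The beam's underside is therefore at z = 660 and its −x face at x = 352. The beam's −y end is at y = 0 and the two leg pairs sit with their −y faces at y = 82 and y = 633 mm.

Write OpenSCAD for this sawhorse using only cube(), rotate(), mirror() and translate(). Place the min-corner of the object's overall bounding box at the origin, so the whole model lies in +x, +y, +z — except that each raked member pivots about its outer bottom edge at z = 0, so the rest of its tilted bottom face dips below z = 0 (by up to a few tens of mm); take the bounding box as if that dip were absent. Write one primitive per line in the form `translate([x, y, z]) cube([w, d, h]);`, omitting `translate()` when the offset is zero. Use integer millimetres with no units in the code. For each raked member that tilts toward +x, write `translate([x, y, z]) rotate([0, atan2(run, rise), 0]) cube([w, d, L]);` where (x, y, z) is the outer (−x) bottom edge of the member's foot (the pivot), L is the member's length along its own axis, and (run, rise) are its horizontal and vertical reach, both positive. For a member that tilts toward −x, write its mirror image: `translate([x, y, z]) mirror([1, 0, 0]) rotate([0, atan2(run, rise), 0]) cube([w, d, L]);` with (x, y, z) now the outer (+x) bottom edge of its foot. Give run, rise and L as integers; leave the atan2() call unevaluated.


translate([352, 0, 660]) cube([87, 769, 78]);
translate([0, 82, 0]) rotate([0, atan2(352, 660), 0]) cube([38, 54, 748]);
translate([791, 82, 0]) mirror([1, 0, 0]) rotate([0, atan2(352, 660), 0]) cube([38, 54, 748]);
translate([0, 633, 0]) rotate([0, atan2(352, 660), 0]) cube([38, 54, 748]);
translate([791, 633, 0]) mirror([1, 0, 0]) rotate([0, atan2(352, 660), 0]) cube([38, 54, 748]);


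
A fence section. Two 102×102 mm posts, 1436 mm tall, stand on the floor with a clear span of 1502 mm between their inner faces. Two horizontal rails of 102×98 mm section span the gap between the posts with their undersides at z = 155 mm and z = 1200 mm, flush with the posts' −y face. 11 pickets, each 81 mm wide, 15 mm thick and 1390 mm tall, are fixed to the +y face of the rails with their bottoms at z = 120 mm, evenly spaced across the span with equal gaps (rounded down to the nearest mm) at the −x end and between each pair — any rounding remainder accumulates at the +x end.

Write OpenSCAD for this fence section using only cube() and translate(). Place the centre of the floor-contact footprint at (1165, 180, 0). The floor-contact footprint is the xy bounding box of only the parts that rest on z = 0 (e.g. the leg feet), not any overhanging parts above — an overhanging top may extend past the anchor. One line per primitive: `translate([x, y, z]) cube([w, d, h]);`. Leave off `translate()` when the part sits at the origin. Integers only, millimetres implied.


translate([312, 129, 0]) cube([102, 102, 1436]);
translate([1916, 129, 0]) cube([102, 102, 1436]);
translate([414, 129, 155]) cube([1502, 102, 98]);
translate([414, 129, 1200]) cube([1502, 102, 98]);
translate([464, 231, 120]) cube([81, 15, 1390]);
translate([595, 231, 120]) cube([81, 15, 1390]);
translate([726, 231, 120]) cube([81, 15, 1390]);
translate([857, 231, 120]) cube([81, 15, 1390]);
translate([988, 231, 120]) cube([81, 15, 1390]);
translate([1119, 231, 120]) cube([81, 15, 1390]);
translate([1250, 231, 120]) cube([81, 15, 1390]);
translate([1381, 231, 120]) cube([81, 15, 1390]);
translate([1512, 231, 120]) cube([81, 15, 1390]);
translate([1643, 231, 120]) cube([81, 15, 1390]);
translate([1774, 231, 120]) cube([81, 15, 1390]);


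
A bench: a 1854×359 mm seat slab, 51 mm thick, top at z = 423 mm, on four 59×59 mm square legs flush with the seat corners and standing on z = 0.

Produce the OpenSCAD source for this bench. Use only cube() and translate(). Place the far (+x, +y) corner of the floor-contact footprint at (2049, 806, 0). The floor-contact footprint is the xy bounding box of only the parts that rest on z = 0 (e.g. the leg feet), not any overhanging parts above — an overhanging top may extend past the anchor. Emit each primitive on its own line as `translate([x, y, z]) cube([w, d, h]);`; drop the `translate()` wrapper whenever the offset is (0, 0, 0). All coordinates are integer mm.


// leg_h = 423 − 51 = 372
translate([195, 447, 372]) cube([1854, 359, 51]);
translate([195, 447, 0]) cube([59, 59, 372]);
translate([195, 747, 0]) cube([59, 59, 372]);
translate([1990, 447, 0]) cube([59, 59, 372]);
translate([1990, 747, 0]) cube([59, 59, 372]);


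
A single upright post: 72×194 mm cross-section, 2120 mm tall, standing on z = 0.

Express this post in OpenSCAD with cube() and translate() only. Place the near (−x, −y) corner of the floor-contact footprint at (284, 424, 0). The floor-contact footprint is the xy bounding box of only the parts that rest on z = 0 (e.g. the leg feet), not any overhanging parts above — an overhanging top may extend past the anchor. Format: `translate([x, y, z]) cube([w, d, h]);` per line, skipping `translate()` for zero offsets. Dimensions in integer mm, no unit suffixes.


translate([284, 424, 0]) cube([72, 194, 2120]);


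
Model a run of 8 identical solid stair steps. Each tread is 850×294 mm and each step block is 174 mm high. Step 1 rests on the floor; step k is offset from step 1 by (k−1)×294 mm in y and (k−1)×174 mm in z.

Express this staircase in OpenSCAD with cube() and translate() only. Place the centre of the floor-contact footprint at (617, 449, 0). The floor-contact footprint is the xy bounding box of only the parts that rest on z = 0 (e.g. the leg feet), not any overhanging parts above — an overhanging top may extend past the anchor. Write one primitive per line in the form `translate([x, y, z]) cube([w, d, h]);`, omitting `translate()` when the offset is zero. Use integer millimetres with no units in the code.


translate([192, 302, 0]) cube([850, 294, 174]);
translate([192, 596, 174]) cube([850, 294, 174]);
translate([192, 890, 348]) cube([850, 294, 174]);
translate([192, 1184, 522]) cube([850, 294, 174]);
translate([192, 1478, 696]) cube([850, 294, 174]);
translate([192, 1772, 870]) cube([850, 294, 174]);
translate([192, 2066, 1044]) cube([850, 294, 174]);
translate([192, 2360, 1218]) cube([850, 294, 174]);


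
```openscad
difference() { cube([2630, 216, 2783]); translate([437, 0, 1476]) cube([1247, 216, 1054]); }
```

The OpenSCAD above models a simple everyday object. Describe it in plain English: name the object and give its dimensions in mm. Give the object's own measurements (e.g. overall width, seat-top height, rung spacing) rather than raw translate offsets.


A wall 2630 mm long (x), 216 mm thick (y), 2783 mm tall, with a rectangular window opening cut through it. The opening is 1247 mm wide and 1054 mm tall; its sill is at z = 1476 mm and its near (−x) edge is 437 mm from the wall's −x end. The opening passes through the full wall thickness.


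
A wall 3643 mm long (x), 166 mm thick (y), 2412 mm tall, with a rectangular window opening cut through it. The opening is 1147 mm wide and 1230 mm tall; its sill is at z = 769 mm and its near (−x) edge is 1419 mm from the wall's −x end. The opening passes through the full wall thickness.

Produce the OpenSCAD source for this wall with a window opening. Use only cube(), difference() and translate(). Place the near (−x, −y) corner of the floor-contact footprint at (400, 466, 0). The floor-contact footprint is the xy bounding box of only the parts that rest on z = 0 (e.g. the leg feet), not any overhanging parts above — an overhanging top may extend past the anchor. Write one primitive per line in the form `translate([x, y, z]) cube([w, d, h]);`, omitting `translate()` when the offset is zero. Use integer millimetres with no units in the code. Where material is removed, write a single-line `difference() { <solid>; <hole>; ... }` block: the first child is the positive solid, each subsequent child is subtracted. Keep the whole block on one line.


difference() { translate([400, 466, 0]) cube([3643, 166, 2412]); translate([1819, 466, 769]) cube([1147, 166, 1230]); }


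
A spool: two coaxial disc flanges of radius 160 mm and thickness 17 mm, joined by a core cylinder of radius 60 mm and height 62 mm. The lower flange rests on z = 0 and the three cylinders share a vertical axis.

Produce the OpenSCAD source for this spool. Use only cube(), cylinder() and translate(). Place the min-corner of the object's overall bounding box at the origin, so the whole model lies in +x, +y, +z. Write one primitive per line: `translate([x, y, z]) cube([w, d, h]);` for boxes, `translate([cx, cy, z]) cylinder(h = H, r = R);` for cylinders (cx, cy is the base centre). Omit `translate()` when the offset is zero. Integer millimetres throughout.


translate([160, 160, 0]) cylinder(h = 17, r = 160);
translate([160, 160, 17]) cylinder(h = 62, r = 60);
translate([160, 160, 79]) cylinder(h = 17, r = 160);


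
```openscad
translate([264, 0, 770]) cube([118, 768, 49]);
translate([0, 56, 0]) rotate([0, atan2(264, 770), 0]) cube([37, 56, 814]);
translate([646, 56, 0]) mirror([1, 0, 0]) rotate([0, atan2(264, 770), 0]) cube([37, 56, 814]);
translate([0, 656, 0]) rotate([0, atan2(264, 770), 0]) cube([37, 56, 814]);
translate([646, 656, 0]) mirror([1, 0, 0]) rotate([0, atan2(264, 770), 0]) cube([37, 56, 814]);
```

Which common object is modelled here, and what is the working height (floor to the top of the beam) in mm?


A sawhorse. The overall height is 819 mm.

A beam across two mirrored pairs of raked legs — a sawhorse. The beam's underside is at z = 770 (matching the legs' vertical rise in atan2(264, 770)) and the beam is 49 mm tall, so its top is at 770 + 49 = 819 mm. The raked legs top out at the beam's underside, so that is the highest point.


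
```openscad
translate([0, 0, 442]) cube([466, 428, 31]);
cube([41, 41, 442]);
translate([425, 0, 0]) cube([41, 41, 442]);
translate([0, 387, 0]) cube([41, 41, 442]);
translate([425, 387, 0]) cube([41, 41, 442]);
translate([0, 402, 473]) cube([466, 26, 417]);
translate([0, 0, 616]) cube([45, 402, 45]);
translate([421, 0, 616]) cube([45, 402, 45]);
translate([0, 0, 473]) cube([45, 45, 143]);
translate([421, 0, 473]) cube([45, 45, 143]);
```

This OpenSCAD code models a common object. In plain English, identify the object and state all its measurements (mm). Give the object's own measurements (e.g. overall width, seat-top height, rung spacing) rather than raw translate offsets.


A chair. The seat is a 466×428×31 mm slab with its top at z = 473 mm, on four 41×41 mm corner legs (flush with the seat edges, standing on z = 0). A flat backrest 26 mm thick, 417 mm tall, spans the full seat width and rises from the seat top along its +y edge, rear face flush with the rear of the seat. Two armrests of 45×45 mm section run along each side from the seat's front edge to the front of the backrest, top faces 188 mm above the seat top and outer faces flush with the seat's x-edges; a 45×45 mm post under the front of each armrest stands on the seat at the front corner.
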